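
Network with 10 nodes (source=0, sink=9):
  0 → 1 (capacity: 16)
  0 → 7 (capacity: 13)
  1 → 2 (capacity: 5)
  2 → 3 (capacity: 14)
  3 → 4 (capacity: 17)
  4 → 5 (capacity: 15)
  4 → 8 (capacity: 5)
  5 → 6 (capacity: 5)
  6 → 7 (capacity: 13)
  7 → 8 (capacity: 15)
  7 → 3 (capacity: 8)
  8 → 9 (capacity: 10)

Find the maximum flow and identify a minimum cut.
Max flow = 10, Min cut edges: (8,9)

Maximum flow: 10
Minimum cut: (8,9)
Partition: S = [0, 1, 2, 3, 4, 5, 6, 7, 8], T = [9]

Max-flow min-cut theorem verified: both equal 10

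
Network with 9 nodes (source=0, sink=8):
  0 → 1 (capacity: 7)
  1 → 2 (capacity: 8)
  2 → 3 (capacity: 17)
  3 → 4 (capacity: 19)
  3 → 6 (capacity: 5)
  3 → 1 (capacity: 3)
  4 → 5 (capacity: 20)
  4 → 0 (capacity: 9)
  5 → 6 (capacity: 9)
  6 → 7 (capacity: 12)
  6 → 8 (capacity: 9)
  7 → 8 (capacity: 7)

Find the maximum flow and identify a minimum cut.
Max flow = 7, Min cut edges: (0,1)

Maximum flow: 7
Minimum cut: (0,1)
Partition: S = [0], T = [1, 2, 3, 4, 5, 6, 7, 8]

Max-flow min-cut theorem verified: both equal 7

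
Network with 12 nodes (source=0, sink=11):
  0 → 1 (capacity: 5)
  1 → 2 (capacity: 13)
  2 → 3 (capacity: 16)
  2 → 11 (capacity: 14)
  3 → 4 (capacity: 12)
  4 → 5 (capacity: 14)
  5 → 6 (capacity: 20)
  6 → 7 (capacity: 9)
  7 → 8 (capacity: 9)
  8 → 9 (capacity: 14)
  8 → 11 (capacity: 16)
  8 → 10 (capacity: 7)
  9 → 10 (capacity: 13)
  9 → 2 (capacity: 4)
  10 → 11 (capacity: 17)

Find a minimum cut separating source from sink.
Min cut value = 5, edges: (0,1)

Min cut value: 5
Partition: S = [0], T = [1, 2, 3, 4, 5, 6, 7, 8, 9, 10, 11]
Cut edges: (0,1)

By max-flow min-cut theorem, max flow = min cut = 5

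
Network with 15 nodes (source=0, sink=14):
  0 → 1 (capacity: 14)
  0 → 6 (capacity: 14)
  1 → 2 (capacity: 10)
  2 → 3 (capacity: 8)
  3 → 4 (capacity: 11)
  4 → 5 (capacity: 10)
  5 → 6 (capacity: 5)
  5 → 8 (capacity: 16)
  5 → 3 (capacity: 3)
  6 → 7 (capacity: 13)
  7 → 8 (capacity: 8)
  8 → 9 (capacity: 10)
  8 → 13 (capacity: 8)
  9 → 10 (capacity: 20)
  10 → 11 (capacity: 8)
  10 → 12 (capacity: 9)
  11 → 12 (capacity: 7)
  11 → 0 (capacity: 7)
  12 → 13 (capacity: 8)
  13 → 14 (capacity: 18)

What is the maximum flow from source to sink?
Maximum flow = 16

Max flow: 16

Flow assignment:
  0 → 1: 8/14
  0 → 6: 8/14
  1 → 2: 8/10
  2 → 3: 8/8
  3 → 4: 8/11
  4 → 5: 8/10
  5 → 8: 8/16
  6 → 7: 8/13
  7 → 8: 8/8
  8 → 9: 8/10
  8 → 13: 8/8
  9 → 10: 8/20
  10 → 12: 8/9
  12 → 13: 8/8
  13 → 14: 16/18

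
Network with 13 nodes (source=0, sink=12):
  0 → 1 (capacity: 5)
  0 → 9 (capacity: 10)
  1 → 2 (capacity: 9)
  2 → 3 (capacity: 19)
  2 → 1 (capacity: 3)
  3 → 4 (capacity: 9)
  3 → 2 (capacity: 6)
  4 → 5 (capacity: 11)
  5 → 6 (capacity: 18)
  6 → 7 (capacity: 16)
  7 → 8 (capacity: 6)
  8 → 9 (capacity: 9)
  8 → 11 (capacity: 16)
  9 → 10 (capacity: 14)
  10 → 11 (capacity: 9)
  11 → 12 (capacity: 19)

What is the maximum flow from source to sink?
Maximum flow = 14

Max flow: 14

Flow assignment:
  0 → 1: 5/5
  0 → 9: 9/10
  1 → 2: 5/9
  2 → 3: 5/19
  3 → 4: 5/9
  4 → 5: 5/11
  5 → 6: 5/18
  6 → 7: 5/16
  7 → 8: 5/6
  8 → 11: 5/16
  9 → 10: 9/14
  10 → 11: 9/9
  11 → 12: 14/19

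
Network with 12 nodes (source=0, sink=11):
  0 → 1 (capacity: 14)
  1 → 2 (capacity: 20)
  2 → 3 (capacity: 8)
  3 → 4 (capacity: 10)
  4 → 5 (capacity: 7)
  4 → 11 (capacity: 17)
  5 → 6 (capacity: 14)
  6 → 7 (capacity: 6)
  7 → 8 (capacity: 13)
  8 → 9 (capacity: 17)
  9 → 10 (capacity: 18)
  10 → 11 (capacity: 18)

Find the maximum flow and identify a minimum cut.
Max flow = 8, Min cut edges: (2,3)

Maximum flow: 8
Minimum cut: (2,3)
Partition: S = [0, 1, 2], T = [3, 4, 5, 6, 7, 8, 9, 10, 11]

Max-flow min-cut theorem verified: both equal 8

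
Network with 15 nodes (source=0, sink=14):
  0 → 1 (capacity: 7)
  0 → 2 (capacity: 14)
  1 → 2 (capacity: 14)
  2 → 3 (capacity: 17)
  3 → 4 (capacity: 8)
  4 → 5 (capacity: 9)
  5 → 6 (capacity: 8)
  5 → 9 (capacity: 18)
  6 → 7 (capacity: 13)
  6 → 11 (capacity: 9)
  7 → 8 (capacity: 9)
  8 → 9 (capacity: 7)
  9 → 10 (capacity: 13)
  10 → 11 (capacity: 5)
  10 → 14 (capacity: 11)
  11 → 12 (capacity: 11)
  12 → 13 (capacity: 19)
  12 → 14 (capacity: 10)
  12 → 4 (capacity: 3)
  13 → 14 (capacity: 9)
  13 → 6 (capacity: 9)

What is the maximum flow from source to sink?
Maximum flow = 8

Max flow: 8

Flow assignment:
  0 → 1: 3/7
  0 → 2: 5/14
  1 → 2: 3/14
  2 → 3: 8/17
  3 → 4: 8/8
  4 → 5: 8/9
  5 → 9: 8/18
  9 → 10: 8/13
  10 → 14: 8/11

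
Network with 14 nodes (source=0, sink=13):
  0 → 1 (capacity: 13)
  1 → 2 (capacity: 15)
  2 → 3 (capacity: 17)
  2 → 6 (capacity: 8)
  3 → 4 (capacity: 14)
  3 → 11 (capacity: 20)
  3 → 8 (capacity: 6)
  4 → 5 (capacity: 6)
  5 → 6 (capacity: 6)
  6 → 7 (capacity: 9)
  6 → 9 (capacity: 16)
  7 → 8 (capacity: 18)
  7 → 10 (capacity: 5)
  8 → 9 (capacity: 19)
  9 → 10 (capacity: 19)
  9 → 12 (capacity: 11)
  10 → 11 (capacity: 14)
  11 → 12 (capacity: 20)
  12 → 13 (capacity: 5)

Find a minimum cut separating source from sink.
Min cut value = 5, edges: (12,13)

Min cut value: 5
Partition: S = [0, 1, 2, 3, 4, 5, 6, 7, 8, 9, 10, 11, 12], T = [13]
Cut edges: (12,13)

By max-flow min-cut theorem, max flow = min cut = 5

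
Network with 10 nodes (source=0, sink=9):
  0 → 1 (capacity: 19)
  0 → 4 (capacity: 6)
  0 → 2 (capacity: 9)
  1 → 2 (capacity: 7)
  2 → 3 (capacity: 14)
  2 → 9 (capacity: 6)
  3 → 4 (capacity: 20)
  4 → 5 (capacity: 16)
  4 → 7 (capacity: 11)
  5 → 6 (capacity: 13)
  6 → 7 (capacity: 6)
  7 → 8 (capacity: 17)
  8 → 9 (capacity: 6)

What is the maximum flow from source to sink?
Maximum flow = 12

Max flow: 12

Flow assignment:
  0 → 1: 7/19
  0 → 2: 5/9
  1 → 2: 7/7
  2 → 3: 6/14
  2 → 9: 6/6
  3 → 4: 6/20
  4 → 5: 5/16
  4 → 7: 1/11
  5 → 6: 5/13
  6 → 7: 5/6
  7 → 8: 6/17
  8 → 9: 6/6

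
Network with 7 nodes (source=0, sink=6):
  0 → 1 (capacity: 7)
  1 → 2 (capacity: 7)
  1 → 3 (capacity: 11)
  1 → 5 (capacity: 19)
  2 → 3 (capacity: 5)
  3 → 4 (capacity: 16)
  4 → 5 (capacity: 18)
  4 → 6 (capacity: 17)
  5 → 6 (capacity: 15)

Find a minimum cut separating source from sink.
Min cut value = 7, edges: (0,1)

Min cut value: 7
Partition: S = [0], T = [1, 2, 3, 4, 5, 6]
Cut edges: (0,1)

By max-flow min-cut theorem, max flow = min cut = 7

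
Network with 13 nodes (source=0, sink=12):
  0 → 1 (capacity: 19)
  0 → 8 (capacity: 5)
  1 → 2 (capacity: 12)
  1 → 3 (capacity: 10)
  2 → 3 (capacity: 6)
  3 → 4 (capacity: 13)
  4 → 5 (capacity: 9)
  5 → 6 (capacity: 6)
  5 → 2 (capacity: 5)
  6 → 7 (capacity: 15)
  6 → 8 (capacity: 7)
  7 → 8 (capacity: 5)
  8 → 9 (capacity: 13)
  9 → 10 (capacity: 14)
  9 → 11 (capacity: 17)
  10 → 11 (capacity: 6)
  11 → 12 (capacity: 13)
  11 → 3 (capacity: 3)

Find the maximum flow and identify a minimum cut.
Max flow = 11, Min cut edges: (0,8), (5,6)

Maximum flow: 11
Minimum cut: (0,8), (5,6)
Partition: S = [0, 1, 2, 3, 4, 5], T = [6, 7, 8, 9, 10, 11, 12]

Max-flow min-cut theorem verified: both equal 11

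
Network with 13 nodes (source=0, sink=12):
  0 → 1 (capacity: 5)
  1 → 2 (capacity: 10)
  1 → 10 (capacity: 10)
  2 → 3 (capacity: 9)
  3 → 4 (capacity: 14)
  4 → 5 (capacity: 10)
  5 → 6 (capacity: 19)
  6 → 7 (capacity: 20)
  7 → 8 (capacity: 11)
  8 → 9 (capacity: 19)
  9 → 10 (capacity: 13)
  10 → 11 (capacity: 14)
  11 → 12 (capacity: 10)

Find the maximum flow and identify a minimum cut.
Max flow = 5, Min cut edges: (0,1)

Maximum flow: 5
Minimum cut: (0,1)
Partition: S = [0], T = [1, 2, 3, 4, 5, 6, 7, 8, 9, 10, 11, 12]

Max-flow min-cut theorem verified: both equal 5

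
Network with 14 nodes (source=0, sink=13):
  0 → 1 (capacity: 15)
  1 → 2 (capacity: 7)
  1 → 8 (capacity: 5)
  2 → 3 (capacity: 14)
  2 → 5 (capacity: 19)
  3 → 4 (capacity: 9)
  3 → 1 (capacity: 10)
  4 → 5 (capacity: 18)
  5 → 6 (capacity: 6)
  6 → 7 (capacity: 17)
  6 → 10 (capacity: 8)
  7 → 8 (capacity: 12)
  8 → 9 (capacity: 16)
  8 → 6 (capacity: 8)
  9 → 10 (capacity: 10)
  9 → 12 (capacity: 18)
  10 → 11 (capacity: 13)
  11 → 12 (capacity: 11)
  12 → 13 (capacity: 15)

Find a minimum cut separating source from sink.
Min cut value = 11, edges: (1,8), (5,6)

Min cut value: 11
Partition: S = [0, 1, 2, 3, 4, 5], T = [6, 7, 8, 9, 10, 11, 12, 13]
Cut edges: (1,8), (5,6)

By max-flow min-cut theorem, max flow = min cut = 11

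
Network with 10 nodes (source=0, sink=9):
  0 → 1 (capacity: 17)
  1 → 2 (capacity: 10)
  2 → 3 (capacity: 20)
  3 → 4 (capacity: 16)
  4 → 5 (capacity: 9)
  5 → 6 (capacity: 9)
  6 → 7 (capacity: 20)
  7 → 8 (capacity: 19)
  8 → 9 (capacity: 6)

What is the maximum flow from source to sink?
Maximum flow = 6

Max flow: 6

Flow assignment:
  0 → 1: 6/17
  1 → 2: 6/10
  2 → 3: 6/20
  3 → 4: 6/16
  4 → 5: 6/9
  5 → 6: 6/9
  6 → 7: 6/20
  7 → 8: 6/19
  8 → 9: 6/6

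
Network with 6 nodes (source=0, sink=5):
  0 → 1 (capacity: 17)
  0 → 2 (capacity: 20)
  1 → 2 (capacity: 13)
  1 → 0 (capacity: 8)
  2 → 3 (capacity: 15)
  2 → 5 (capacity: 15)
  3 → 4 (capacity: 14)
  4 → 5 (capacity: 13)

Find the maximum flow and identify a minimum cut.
Max flow = 28, Min cut edges: (2,5), (4,5)

Maximum flow: 28
Minimum cut: (2,5), (4,5)
Partition: S = [0, 1, 2, 3, 4], T = [5]

Max-flow min-cut theorem verified: both equal 28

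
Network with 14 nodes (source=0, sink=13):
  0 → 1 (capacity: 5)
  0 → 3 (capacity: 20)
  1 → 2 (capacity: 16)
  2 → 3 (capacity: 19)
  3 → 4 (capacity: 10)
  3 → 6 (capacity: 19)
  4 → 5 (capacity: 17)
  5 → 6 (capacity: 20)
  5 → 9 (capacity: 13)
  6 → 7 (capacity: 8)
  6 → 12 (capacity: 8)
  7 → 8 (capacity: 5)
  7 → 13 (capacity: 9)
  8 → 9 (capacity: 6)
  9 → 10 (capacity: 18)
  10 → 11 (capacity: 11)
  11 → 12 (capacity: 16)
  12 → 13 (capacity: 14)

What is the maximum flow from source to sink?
Maximum flow = 22

Max flow: 22

Flow assignment:
  0 → 1: 5/5
  0 → 3: 17/20
  1 → 2: 5/16
  2 → 3: 5/19
  3 → 4: 9/10
  3 → 6: 13/19
  4 → 5: 9/17
  5 → 9: 9/13
  6 → 7: 8/8
  6 → 12: 5/8
  7 → 13: 8/9
  9 → 10: 9/18
  10 → 11: 9/11
  11 → 12: 9/16
  12 → 13: 14/14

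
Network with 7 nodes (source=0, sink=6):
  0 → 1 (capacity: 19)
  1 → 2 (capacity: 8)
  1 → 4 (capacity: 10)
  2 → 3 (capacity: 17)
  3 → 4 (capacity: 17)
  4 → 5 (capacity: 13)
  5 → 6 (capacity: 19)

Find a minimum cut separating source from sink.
Min cut value = 13, edges: (4,5)

Min cut value: 13
Partition: S = [0, 1, 2, 3, 4], T = [5, 6]
Cut edges: (4,5)

By max-flow min-cut theorem, max flow = min cut = 13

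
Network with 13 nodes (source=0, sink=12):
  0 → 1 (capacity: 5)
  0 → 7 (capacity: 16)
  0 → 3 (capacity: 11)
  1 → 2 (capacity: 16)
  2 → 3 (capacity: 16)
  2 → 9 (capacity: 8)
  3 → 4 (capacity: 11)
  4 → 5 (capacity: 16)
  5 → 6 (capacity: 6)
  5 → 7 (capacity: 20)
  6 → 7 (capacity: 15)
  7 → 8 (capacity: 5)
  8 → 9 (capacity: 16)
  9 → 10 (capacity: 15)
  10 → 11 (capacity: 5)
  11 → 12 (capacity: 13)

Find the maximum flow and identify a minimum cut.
Max flow = 5, Min cut edges: (10,11)

Maximum flow: 5
Minimum cut: (10,11)
Partition: S = [0, 1, 2, 3, 4, 5, 6, 7, 8, 9, 10], T = [11, 12]

Max-flow min-cut theorem verified: both equal 5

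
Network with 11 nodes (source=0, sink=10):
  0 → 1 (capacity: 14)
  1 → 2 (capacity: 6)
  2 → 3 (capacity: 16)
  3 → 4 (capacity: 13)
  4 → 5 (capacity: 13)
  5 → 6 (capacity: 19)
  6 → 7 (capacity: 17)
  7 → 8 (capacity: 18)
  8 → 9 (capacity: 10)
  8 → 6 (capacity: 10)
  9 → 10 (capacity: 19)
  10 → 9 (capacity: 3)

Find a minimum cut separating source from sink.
Min cut value = 6, edges: (1,2)

Min cut value: 6
Partition: S = [0, 1], T = [2, 3, 4, 5, 6, 7, 8, 9, 10]
Cut edges: (1,2)

By max-flow min-cut theorem, max flow = min cut = 6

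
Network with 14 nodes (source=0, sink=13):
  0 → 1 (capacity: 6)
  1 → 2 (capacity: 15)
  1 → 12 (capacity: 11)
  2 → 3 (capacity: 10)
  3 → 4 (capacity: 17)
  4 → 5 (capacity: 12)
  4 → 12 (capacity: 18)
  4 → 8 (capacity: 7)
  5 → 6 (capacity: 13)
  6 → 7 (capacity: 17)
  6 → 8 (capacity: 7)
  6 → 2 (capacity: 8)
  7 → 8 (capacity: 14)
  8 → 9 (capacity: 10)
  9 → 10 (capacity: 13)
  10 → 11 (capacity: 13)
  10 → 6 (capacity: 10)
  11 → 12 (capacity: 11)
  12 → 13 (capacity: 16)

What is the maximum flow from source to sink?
Maximum flow = 6

Max flow: 6

Flow assignment:
  0 → 1: 6/6
  1 → 12: 6/11
  12 → 13: 6/16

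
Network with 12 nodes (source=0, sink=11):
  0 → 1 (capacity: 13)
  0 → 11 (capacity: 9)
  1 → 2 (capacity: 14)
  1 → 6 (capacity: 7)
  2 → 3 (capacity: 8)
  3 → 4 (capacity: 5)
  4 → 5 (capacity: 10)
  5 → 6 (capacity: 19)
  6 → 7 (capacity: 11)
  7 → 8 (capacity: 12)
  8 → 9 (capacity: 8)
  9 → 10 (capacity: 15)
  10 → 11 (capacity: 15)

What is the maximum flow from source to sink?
Maximum flow = 17

Max flow: 17

Flow assignment:
  0 → 1: 8/13
  0 → 11: 9/9
  1 → 2: 5/14
  1 → 6: 3/7
  2 → 3: 5/8
  3 → 4: 5/5
  4 → 5: 5/10
  5 → 6: 5/19
  6 → 7: 8/11
  7 → 8: 8/12
  8 → 9: 8/8
  9 → 10: 8/15
  10 → 11: 8/15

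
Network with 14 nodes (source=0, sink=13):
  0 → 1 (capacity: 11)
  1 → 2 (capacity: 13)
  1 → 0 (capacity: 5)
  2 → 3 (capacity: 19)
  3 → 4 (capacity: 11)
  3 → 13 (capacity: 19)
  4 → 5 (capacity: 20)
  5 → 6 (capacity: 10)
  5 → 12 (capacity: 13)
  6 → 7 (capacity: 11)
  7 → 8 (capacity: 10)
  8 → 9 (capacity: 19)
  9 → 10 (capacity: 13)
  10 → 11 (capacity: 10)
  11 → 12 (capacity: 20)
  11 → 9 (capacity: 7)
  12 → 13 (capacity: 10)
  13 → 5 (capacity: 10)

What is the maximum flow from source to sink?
Maximum flow = 11

Max flow: 11

Flow assignment:
  0 → 1: 11/11
  1 → 2: 11/13
  2 → 3: 11/19
  3 → 13: 11/19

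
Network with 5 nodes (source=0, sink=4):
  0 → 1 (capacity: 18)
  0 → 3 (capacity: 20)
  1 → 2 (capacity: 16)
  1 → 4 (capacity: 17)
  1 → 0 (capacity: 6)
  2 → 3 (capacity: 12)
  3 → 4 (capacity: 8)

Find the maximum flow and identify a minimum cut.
Max flow = 25, Min cut edges: (1,4), (3,4)

Maximum flow: 25
Minimum cut: (1,4), (3,4)
Partition: S = [0, 1, 2, 3], T = [4]

Max-flow min-cut theorem verified: both equal 25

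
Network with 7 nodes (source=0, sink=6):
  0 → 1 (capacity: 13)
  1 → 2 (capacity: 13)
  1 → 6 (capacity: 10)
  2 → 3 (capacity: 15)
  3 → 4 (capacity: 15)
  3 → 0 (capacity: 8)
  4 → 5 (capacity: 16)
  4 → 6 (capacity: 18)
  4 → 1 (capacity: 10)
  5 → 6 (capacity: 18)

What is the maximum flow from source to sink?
Maximum flow = 13

Max flow: 13

Flow assignment:
  0 → 1: 13/13
  1 → 2: 3/13
  1 → 6: 10/10
  2 → 3: 3/15
  3 → 4: 3/15
  4 → 6: 3/18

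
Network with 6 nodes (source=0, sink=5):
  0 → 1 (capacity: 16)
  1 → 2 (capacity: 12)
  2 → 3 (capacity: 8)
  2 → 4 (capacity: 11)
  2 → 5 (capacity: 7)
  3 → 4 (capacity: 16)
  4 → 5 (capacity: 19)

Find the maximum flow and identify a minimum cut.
Max flow = 12, Min cut edges: (1,2)

Maximum flow: 12
Minimum cut: (1,2)
Partition: S = [0, 1], T = [2, 3, 4, 5]

Max-flow min-cut theorem verified: both equal 12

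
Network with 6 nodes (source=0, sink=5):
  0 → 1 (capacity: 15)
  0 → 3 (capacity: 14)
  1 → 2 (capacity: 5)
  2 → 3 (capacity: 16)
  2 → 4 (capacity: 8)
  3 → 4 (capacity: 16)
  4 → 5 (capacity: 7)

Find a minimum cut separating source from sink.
Min cut value = 7, edges: (4,5)

Min cut value: 7
Partition: S = [0, 1, 2, 3, 4], T = [5]
Cut edges: (4,5)

By max-flow min-cut theorem, max flow = min cut = 7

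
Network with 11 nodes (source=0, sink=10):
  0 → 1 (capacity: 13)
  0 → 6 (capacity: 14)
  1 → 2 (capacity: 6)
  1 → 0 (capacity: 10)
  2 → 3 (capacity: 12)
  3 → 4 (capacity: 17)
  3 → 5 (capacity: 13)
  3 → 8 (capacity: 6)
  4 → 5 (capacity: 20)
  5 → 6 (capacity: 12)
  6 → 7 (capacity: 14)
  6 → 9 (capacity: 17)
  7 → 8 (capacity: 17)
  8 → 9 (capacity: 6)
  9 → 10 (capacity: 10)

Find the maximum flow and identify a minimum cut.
Max flow = 10, Min cut edges: (9,10)

Maximum flow: 10
Minimum cut: (9,10)
Partition: S = [0, 1, 2, 3, 4, 5, 6, 7, 8, 9], T = [10]

Max-flow min-cut theorem verified: both equal 10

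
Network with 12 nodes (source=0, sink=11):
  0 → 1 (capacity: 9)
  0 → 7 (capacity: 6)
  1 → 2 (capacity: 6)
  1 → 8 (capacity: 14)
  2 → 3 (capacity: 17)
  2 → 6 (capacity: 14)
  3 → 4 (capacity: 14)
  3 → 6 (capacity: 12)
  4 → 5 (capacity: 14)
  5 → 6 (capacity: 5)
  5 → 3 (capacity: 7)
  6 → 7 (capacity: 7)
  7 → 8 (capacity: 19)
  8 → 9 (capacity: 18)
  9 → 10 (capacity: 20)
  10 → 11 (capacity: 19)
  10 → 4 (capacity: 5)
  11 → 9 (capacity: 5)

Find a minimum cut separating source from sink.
Min cut value = 15, edges: (0,1), (0,7)

Min cut value: 15
Partition: S = [0], T = [1, 2, 3, 4, 5, 6, 7, 8, 9, 10, 11]
Cut edges: (0,1), (0,7)

By max-flow min-cut theorem, max flow = min cut = 15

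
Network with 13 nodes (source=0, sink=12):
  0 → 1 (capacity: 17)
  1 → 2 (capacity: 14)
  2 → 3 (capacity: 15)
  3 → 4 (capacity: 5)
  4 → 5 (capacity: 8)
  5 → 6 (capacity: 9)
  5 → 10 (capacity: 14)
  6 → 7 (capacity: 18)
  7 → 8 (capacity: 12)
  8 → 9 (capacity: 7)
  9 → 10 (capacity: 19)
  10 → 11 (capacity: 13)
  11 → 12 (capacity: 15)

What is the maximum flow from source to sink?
Maximum flow = 5

Max flow: 5

Flow assignment:
  0 → 1: 5/17
  1 → 2: 5/14
  2 → 3: 5/15
  3 → 4: 5/5
  4 → 5: 5/8
  5 → 10: 5/14
  10 → 11: 5/13
  11 → 12: 5/15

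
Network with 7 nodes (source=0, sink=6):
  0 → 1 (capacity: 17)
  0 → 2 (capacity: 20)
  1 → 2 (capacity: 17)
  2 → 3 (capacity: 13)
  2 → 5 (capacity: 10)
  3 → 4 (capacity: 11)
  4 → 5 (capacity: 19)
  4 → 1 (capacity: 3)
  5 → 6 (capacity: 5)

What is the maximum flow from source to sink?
Maximum flow = 5

Max flow: 5

Flow assignment:
  0 → 1: 5/17
  1 → 2: 8/17
  2 → 3: 3/13
  2 → 5: 5/10
  3 → 4: 3/11
  4 → 1: 3/3
  5 → 6: 5/5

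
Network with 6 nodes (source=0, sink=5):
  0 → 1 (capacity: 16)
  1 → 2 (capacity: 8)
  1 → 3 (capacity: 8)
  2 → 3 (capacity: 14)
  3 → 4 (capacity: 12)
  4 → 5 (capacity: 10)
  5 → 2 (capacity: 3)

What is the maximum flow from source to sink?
Maximum flow = 10

Max flow: 10

Flow assignment:
  0 → 1: 10/16
  1 → 2: 4/8
  1 → 3: 6/8
  2 → 3: 4/14
  3 → 4: 10/12
  4 → 5: 10/10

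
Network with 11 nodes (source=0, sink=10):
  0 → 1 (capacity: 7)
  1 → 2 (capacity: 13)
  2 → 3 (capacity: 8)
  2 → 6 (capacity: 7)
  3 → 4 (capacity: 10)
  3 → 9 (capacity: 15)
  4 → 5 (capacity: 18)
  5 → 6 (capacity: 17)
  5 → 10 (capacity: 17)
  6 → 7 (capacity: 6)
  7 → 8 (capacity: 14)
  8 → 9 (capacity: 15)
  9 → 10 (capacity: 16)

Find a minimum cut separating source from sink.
Min cut value = 7, edges: (0,1)

Min cut value: 7
Partition: S = [0], T = [1, 2, 3, 4, 5, 6, 7, 8, 9, 10]
Cut edges: (0,1)

By max-flow min-cut theorem, max flow = min cut = 7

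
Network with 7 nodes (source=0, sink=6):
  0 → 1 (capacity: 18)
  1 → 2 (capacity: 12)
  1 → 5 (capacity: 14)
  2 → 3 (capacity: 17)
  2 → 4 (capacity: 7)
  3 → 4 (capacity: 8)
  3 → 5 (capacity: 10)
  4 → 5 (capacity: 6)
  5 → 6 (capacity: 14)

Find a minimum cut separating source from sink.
Min cut value = 14, edges: (5,6)

Min cut value: 14
Partition: S = [0, 1, 2, 3, 4, 5], T = [6]
Cut edges: (5,6)

By max-flow min-cut theorem, max flow = min cut = 14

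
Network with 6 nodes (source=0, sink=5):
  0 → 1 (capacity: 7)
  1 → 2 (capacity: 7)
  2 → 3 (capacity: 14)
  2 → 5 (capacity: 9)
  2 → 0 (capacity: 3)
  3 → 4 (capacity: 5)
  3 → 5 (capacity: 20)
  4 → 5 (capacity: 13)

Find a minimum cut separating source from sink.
Min cut value = 7, edges: (1,2)

Min cut value: 7
Partition: S = [0, 1], T = [2, 3, 4, 5]
Cut edges: (1,2)

By max-flow min-cut theorem, max flow = min cut = 7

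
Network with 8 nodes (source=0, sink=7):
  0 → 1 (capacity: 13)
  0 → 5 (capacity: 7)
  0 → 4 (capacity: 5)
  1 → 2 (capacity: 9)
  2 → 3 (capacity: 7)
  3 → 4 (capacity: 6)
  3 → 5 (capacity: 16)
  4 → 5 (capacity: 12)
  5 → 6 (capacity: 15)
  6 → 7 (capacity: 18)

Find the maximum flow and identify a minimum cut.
Max flow = 15, Min cut edges: (5,6)

Maximum flow: 15
Minimum cut: (5,6)
Partition: S = [0, 1, 2, 3, 4, 5], T = [6, 7]

Max-flow min-cut theorem verified: both equal 15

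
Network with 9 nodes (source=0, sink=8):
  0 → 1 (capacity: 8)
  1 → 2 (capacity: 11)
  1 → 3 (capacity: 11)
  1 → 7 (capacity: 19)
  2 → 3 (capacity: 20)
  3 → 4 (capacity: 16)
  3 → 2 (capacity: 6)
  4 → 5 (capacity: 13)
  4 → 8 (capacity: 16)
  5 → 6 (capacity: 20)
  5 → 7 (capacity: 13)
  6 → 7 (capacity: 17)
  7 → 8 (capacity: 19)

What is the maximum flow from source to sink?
Maximum flow = 8

Max flow: 8

Flow assignment:
  0 → 1: 8/8
  1 → 7: 8/19
  7 → 8: 8/19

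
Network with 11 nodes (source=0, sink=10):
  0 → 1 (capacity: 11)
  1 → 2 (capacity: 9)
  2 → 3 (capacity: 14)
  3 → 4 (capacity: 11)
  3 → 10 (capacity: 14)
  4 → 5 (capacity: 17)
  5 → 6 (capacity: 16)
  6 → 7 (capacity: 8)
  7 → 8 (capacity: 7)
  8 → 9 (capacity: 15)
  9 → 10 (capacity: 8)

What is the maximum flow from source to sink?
Maximum flow = 9

Max flow: 9

Flow assignment:
  0 → 1: 9/11
  1 → 2: 9/9
  2 → 3: 9/14
  3 → 10: 9/14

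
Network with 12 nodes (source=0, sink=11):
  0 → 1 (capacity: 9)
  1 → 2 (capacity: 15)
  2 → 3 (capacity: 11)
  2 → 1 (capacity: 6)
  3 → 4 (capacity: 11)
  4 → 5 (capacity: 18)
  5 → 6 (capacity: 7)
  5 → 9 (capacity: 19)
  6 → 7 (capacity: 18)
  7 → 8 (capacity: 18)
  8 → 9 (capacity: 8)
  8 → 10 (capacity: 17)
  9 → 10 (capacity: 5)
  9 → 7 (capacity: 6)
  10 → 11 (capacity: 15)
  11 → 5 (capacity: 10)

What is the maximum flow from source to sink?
Maximum flow = 9

Max flow: 9

Flow assignment:
  0 → 1: 9/9
  1 → 2: 9/15
  2 → 3: 9/11
  3 → 4: 9/11
  4 → 5: 9/18
  5 → 6: 4/7
  5 → 9: 5/19
  6 → 7: 4/18
  7 → 8: 4/18
  8 → 10: 4/17
  9 → 10: 5/5
  10 → 11: 9/15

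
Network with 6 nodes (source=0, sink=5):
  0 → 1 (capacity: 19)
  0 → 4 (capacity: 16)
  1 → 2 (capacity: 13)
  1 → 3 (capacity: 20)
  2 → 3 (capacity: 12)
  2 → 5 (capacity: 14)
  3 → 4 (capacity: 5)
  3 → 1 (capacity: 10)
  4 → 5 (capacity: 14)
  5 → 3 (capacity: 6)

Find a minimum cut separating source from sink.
Min cut value = 27, edges: (1,2), (4,5)

Min cut value: 27
Partition: S = [0, 1, 3, 4], T = [2, 5]
Cut edges: (1,2), (4,5)

By max-flow min-cut theorem, max flow = min cut = 27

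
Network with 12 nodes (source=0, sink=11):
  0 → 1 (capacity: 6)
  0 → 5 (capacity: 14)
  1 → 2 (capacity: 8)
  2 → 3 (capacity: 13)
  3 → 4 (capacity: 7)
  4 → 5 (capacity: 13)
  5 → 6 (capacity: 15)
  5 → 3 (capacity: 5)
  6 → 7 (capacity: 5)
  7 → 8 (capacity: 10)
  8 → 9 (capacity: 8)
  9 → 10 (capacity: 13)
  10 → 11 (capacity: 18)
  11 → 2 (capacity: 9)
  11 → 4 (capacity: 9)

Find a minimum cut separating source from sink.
Min cut value = 5, edges: (6,7)

Min cut value: 5
Partition: S = [0, 1, 2, 3, 4, 5, 6], T = [7, 8, 9, 10, 11]
Cut edges: (6,7)

By max-flow min-cut theorem, max flow = min cut = 5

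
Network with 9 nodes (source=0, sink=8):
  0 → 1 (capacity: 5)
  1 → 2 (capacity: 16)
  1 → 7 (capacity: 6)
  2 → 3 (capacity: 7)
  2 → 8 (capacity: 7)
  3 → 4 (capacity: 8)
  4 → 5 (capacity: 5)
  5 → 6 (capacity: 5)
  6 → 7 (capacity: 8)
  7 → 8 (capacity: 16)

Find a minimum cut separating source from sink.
Min cut value = 5, edges: (0,1)

Min cut value: 5
Partition: S = [0], T = [1, 2, 3, 4, 5, 6, 7, 8]
Cut edges: (0,1)

By max-flow min-cut theorem, max flow = min cut = 5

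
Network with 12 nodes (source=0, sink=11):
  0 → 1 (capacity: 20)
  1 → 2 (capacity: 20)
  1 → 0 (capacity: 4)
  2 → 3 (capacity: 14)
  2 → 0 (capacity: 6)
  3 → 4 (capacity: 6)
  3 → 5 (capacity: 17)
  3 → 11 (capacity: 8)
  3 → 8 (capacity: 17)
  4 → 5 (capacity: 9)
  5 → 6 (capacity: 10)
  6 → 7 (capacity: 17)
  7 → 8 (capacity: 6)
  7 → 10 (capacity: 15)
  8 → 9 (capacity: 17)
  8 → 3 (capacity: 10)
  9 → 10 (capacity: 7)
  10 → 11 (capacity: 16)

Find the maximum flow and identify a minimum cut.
Max flow = 14, Min cut edges: (2,3)

Maximum flow: 14
Minimum cut: (2,3)
Partition: S = [0, 1, 2], T = [3, 4, 5, 6, 7, 8, 9, 10, 11]

Max-flow min-cut theorem verified: both equal 14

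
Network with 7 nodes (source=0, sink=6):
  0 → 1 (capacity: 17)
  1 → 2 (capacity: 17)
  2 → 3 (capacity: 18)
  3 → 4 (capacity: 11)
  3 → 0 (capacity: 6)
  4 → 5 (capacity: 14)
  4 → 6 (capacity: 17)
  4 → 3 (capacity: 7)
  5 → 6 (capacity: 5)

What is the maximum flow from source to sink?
Maximum flow = 11

Max flow: 11

Flow assignment:
  0 → 1: 17/17
  1 → 2: 17/17
  2 → 3: 17/18
  3 → 4: 11/11
  3 → 0: 6/6
  4 → 6: 11/17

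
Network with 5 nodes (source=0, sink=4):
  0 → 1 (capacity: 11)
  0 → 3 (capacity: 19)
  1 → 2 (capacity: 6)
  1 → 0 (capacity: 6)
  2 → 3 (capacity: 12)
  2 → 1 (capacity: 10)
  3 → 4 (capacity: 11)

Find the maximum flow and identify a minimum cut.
Max flow = 11, Min cut edges: (3,4)

Maximum flow: 11
Minimum cut: (3,4)
Partition: S = [0, 1, 2, 3], T = [4]

Max-flow min-cut theorem verified: both equal 11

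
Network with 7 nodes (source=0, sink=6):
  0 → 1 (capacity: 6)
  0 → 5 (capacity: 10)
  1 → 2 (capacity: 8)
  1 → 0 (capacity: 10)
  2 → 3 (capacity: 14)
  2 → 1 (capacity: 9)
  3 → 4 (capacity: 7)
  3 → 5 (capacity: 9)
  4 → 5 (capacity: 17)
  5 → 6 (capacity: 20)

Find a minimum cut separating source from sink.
Min cut value = 16, edges: (0,1), (0,5)

Min cut value: 16
Partition: S = [0], T = [1, 2, 3, 4, 5, 6]
Cut edges: (0,1), (0,5)

By max-flow min-cut theorem, max flow = min cut = 16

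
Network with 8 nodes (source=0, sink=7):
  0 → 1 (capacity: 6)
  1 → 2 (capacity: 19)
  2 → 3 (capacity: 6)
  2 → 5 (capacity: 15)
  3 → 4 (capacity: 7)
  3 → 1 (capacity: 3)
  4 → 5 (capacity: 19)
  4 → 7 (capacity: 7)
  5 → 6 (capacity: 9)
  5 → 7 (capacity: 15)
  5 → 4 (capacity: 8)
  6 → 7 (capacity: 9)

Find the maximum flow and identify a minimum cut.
Max flow = 6, Min cut edges: (0,1)

Maximum flow: 6
Minimum cut: (0,1)
Partition: S = [0], T = [1, 2, 3, 4, 5, 6, 7]

Max-flow min-cut theorem verified: both equal 6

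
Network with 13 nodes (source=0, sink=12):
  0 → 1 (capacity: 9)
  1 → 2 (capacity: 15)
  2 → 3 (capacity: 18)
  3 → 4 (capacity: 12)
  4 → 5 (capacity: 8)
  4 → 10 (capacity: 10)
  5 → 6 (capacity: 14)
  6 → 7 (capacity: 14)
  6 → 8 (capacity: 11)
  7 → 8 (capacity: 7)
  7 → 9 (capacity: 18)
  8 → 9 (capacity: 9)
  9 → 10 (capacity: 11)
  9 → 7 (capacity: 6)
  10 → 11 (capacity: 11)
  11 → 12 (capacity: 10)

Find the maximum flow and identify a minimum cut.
Max flow = 9, Min cut edges: (0,1)

Maximum flow: 9
Minimum cut: (0,1)
Partition: S = [0], T = [1, 2, 3, 4, 5, 6, 7, 8, 9, 10, 11, 12]

Max-flow min-cut theorem verified: both equal 9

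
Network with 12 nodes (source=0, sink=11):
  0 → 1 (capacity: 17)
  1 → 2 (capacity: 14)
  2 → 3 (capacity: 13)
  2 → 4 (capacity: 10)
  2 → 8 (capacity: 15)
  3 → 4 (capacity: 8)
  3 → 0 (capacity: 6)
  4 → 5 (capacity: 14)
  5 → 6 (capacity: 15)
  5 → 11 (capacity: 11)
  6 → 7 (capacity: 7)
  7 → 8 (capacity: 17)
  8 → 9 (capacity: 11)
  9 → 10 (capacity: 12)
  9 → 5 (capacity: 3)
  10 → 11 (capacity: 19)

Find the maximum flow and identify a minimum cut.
Max flow = 14, Min cut edges: (1,2)

Maximum flow: 14
Minimum cut: (1,2)
Partition: S = [0, 1], T = [2, 3, 4, 5, 6, 7, 8, 9, 10, 11]

Max-flow min-cut theorem verified: both equal 14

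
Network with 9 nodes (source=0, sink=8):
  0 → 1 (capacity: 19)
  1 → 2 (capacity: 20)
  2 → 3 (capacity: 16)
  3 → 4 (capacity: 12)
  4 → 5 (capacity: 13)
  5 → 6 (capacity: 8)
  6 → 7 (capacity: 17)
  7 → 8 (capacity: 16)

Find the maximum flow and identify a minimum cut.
Max flow = 8, Min cut edges: (5,6)

Maximum flow: 8
Minimum cut: (5,6)
Partition: S = [0, 1, 2, 3, 4, 5], T = [6, 7, 8]

Max-flow min-cut theorem verified: both equal 8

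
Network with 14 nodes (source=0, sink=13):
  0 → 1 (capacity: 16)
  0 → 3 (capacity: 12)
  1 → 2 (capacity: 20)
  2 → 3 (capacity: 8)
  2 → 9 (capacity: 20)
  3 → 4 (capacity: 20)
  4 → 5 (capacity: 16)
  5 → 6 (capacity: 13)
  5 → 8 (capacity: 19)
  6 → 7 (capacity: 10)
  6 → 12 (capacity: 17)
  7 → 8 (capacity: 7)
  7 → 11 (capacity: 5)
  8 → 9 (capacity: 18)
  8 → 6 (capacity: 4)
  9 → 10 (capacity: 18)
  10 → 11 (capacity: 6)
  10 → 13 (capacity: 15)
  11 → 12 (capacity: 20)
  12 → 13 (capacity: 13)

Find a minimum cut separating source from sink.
Min cut value = 28, edges: (10,13), (12,13)

Min cut value: 28
Partition: S = [0, 1, 2, 3, 4, 5, 6, 7, 8, 9, 10, 11, 12], T = [13]
Cut edges: (10,13), (12,13)

By max-flow min-cut theorem, max flow = min cut = 28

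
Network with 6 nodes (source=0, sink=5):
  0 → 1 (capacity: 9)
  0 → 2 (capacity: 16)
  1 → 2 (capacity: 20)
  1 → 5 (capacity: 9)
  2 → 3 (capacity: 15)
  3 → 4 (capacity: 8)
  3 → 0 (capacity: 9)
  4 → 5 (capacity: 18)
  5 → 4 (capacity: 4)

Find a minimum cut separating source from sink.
Min cut value = 17, edges: (1,5), (3,4)

Min cut value: 17
Partition: S = [0, 1, 2, 3], T = [4, 5]
Cut edges: (1,5), (3,4)

By max-flow min-cut theorem, max flow = min cut = 17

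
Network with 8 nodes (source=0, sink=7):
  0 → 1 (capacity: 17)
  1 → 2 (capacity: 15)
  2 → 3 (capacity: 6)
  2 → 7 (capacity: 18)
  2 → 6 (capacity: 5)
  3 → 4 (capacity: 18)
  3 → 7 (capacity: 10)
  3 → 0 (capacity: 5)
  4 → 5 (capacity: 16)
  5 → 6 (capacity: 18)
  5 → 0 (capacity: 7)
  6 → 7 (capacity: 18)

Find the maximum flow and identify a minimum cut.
Max flow = 15, Min cut edges: (1,2)

Maximum flow: 15
Minimum cut: (1,2)
Partition: S = [0, 1], T = [2, 3, 4, 5, 6, 7]

Max-flow min-cut theorem verified: both equal 15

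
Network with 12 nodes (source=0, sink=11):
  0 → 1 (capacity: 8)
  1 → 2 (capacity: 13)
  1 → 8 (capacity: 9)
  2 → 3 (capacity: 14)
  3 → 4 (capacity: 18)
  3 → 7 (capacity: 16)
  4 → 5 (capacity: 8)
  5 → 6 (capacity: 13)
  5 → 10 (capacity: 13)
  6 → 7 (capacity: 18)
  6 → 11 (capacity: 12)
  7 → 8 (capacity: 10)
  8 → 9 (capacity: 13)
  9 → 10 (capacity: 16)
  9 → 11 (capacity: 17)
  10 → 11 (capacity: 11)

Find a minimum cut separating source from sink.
Min cut value = 8, edges: (0,1)

Min cut value: 8
Partition: S = [0], T = [1, 2, 3, 4, 5, 6, 7, 8, 9, 10, 11]
Cut edges: (0,1)

By max-flow min-cut theorem, max flow = min cut = 8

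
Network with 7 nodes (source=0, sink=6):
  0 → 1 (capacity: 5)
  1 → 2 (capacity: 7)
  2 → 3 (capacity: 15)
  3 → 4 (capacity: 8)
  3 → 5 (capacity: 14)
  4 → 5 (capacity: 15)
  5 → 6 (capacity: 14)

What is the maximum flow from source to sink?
Maximum flow = 5

Max flow: 5

Flow assignment:
  0 → 1: 5/5
  1 → 2: 5/7
  2 → 3: 5/15
  3 → 5: 5/14
  5 → 6: 5/14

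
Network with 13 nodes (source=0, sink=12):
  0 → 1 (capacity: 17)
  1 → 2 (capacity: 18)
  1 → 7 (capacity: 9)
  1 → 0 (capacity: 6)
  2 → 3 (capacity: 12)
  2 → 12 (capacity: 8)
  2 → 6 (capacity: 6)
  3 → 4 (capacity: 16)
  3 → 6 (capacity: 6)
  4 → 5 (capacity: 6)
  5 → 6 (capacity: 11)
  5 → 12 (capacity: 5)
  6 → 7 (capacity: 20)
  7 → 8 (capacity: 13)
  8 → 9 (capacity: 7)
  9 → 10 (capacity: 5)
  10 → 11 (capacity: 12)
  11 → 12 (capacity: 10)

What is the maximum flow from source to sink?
Maximum flow = 17

Max flow: 17

Flow assignment:
  0 → 1: 17/17
  1 → 2: 14/18
  1 → 7: 3/9
  2 → 3: 6/12
  2 → 12: 8/8
  3 → 4: 5/16
  3 → 6: 1/6
  4 → 5: 5/6
  5 → 12: 5/5
  6 → 7: 1/20
  7 → 8: 4/13
  8 → 9: 4/7
  9 → 10: 4/5
  10 → 11: 4/12
  11 → 12: 4/10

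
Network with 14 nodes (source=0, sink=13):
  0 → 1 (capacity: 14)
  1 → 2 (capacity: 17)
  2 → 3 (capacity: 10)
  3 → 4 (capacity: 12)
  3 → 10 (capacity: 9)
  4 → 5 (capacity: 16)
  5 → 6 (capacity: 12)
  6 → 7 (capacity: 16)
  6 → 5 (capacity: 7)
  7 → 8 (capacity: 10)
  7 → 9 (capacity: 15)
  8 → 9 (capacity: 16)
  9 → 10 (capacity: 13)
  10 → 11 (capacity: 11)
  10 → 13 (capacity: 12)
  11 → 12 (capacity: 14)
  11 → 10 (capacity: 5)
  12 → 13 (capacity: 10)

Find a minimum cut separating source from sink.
Min cut value = 10, edges: (2,3)

Min cut value: 10
Partition: S = [0, 1, 2], T = [3, 4, 5, 6, 7, 8, 9, 10, 11, 12, 13]
Cut edges: (2,3)

By max-flow min-cut theorem, max flow = min cut = 10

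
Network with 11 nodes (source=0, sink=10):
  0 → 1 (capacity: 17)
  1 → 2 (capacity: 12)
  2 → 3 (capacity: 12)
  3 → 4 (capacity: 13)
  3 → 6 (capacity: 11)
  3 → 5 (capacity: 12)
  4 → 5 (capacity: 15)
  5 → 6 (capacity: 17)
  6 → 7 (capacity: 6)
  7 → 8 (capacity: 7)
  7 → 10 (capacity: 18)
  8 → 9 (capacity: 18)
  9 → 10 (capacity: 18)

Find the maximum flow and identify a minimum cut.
Max flow = 6, Min cut edges: (6,7)

Maximum flow: 6
Minimum cut: (6,7)
Partition: S = [0, 1, 2, 3, 4, 5, 6], T = [7, 8, 9, 10]

Max-flow min-cut theorem verified: both equal 6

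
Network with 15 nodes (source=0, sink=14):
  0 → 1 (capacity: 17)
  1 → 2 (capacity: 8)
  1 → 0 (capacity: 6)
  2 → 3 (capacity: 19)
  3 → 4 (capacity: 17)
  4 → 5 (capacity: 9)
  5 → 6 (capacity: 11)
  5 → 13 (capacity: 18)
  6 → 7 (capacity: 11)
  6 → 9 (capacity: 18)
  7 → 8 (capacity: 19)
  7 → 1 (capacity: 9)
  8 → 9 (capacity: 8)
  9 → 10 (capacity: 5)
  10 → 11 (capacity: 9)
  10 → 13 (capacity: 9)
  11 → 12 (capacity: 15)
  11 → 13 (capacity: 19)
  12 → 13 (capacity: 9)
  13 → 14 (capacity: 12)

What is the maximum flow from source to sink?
Maximum flow = 8

Max flow: 8

Flow assignment:
  0 → 1: 8/17
  1 → 2: 8/8
  2 → 3: 8/19
  3 → 4: 8/17
  4 → 5: 8/9
  5 → 13: 8/18
  13 → 14: 8/12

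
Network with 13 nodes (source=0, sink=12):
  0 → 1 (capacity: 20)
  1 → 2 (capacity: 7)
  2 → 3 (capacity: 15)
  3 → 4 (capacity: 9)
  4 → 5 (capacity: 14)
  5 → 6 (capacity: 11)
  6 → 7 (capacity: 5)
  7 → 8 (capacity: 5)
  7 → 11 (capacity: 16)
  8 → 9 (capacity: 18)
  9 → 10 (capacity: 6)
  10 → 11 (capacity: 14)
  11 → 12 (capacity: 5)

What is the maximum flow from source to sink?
Maximum flow = 5

Max flow: 5

Flow assignment:
  0 → 1: 5/20
  1 → 2: 5/7
  2 → 3: 5/15
  3 → 4: 5/9
  4 → 5: 5/14
  5 → 6: 5/11
  6 → 7: 5/5
  7 → 11: 5/16
  11 → 12: 5/5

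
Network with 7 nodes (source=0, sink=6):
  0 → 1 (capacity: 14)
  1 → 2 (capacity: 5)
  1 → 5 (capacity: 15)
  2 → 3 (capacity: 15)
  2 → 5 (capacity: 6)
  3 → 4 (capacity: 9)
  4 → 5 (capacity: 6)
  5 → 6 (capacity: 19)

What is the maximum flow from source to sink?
Maximum flow = 14

Max flow: 14

Flow assignment:
  0 → 1: 14/14
  1 → 5: 14/15
  5 → 6: 14/19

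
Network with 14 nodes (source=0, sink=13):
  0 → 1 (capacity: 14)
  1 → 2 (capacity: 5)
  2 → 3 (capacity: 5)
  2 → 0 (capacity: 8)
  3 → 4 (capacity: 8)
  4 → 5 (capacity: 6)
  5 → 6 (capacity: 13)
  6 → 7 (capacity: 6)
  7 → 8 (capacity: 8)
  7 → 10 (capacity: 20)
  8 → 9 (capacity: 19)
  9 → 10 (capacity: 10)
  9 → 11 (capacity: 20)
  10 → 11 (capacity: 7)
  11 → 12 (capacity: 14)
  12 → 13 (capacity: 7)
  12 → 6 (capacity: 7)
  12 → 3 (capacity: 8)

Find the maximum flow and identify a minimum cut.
Max flow = 5, Min cut edges: (2,3)

Maximum flow: 5
Minimum cut: (2,3)
Partition: S = [0, 1, 2], T = [3, 4, 5, 6, 7, 8, 9, 10, 11, 12, 13]

Max-flow min-cut theorem verified: both equal 5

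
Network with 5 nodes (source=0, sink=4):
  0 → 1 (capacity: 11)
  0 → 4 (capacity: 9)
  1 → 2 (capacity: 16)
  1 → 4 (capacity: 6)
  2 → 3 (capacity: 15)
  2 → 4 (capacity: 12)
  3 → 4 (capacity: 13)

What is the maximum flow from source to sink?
Maximum flow = 20

Max flow: 20

Flow assignment:
  0 → 1: 11/11
  0 → 4: 9/9
  1 → 2: 5/16
  1 → 4: 6/6
  2 → 4: 5/12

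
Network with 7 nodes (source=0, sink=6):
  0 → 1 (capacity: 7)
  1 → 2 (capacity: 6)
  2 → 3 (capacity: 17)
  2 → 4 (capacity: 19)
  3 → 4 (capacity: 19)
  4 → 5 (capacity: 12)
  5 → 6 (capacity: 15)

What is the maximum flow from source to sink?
Maximum flow = 6

Max flow: 6

Flow assignment:
  0 → 1: 6/7
  1 → 2: 6/6
  2 → 4: 6/19
  4 → 5: 6/12
  5 → 6: 6/15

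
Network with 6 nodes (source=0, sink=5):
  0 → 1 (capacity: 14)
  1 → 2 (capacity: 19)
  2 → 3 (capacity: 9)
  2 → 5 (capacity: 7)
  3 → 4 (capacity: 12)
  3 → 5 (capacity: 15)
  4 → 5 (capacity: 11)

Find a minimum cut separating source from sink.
Min cut value = 14, edges: (0,1)

Min cut value: 14
Partition: S = [0], T = [1, 2, 3, 4, 5]
Cut edges: (0,1)

By max-flow min-cut theorem, max flow = min cut = 14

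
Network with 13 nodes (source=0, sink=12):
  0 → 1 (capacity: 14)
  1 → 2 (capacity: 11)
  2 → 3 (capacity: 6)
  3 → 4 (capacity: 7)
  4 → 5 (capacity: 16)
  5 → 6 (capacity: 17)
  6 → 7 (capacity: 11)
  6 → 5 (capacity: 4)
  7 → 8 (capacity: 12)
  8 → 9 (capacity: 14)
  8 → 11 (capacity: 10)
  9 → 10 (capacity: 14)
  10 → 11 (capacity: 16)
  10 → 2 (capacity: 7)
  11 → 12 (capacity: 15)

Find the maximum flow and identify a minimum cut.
Max flow = 6, Min cut edges: (2,3)

Maximum flow: 6
Minimum cut: (2,3)
Partition: S = [0, 1, 2], T = [3, 4, 5, 6, 7, 8, 9, 10, 11, 12]

Max-flow min-cut theorem verified: both equal 6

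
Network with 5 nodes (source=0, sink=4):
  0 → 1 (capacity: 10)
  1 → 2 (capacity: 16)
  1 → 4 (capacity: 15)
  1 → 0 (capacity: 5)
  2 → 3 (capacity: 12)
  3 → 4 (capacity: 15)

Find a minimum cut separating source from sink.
Min cut value = 10, edges: (0,1)

Min cut value: 10
Partition: S = [0], T = [1, 2, 3, 4]
Cut edges: (0,1)

By max-flow min-cut theorem, max flow = min cut = 10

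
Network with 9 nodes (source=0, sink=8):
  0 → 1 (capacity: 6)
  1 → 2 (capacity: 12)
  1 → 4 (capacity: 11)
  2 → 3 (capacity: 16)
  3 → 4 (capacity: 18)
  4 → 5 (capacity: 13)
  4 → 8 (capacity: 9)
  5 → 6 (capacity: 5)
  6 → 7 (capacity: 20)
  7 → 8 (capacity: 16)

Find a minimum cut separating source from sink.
Min cut value = 6, edges: (0,1)

Min cut value: 6
Partition: S = [0], T = [1, 2, 3, 4, 5, 6, 7, 8]
Cut edges: (0,1)

By max-flow min-cut theorem, max flow = min cut = 6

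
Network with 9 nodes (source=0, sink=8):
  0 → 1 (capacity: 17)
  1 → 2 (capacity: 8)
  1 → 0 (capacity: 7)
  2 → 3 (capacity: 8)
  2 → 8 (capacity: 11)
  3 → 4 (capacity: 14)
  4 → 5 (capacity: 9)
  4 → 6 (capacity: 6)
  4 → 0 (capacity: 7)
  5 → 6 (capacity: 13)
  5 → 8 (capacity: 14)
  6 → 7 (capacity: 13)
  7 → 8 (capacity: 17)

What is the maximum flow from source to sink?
Maximum flow = 8

Max flow: 8

Flow assignment:
  0 → 1: 8/17
  1 → 2: 8/8
  2 → 8: 8/11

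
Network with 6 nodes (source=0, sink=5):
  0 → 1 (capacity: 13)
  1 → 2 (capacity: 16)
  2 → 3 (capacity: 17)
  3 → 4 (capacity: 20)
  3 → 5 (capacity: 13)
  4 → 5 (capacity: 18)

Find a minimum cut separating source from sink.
Min cut value = 13, edges: (0,1)

Min cut value: 13
Partition: S = [0], T = [1, 2, 3, 4, 5]
Cut edges: (0,1)

By max-flow min-cut theorem, max flow = min cut = 13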